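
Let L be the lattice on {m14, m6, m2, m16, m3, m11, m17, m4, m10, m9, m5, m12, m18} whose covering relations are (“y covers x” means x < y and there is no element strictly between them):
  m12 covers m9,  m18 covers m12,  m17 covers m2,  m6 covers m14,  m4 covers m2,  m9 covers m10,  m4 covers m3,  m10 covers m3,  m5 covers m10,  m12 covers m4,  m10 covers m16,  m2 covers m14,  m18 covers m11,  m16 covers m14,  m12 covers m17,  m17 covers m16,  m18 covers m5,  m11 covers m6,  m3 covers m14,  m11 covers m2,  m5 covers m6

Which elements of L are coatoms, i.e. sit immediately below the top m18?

m11, m12, m5

The coatoms are exactly the elements covered by m18: m11, m12, m5.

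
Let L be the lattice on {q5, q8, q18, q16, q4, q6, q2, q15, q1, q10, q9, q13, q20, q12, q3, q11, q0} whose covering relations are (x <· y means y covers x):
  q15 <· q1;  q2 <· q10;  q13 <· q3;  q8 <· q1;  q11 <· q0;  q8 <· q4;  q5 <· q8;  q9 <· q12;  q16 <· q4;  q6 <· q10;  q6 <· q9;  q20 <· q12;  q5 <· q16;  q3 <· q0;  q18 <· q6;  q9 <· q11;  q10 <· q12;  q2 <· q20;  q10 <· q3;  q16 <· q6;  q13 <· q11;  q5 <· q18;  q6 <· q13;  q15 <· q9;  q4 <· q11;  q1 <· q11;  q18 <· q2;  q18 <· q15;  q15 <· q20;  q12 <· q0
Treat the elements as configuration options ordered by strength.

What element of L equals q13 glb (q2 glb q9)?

q2 ∧ q9 = q18
q13 ∧ q18 = q18

q18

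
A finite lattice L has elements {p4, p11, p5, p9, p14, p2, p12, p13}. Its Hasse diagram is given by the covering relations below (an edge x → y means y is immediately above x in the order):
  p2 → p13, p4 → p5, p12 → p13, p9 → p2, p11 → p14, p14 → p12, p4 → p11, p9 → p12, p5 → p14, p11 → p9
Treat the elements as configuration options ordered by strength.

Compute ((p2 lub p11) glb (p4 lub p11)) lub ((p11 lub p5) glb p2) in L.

p11

p2 ∨ p11 = p2
p4 ∨ p11 = p11
p2 ∧ p11 = p11
p11 ∨ p5 = p14
p14 ∧ p2 = p11
p11 ∨ p11 = p11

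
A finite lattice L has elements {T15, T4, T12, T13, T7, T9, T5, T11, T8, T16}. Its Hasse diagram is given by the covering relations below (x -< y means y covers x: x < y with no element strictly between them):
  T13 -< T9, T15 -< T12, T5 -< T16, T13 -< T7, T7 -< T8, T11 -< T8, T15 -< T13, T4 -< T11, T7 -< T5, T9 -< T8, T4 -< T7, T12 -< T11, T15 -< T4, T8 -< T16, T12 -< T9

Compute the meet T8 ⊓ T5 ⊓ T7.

Common lower bounds of {T8, T5, T7}: T13, T15, T4, T7.
The greatest among these is T7.

T7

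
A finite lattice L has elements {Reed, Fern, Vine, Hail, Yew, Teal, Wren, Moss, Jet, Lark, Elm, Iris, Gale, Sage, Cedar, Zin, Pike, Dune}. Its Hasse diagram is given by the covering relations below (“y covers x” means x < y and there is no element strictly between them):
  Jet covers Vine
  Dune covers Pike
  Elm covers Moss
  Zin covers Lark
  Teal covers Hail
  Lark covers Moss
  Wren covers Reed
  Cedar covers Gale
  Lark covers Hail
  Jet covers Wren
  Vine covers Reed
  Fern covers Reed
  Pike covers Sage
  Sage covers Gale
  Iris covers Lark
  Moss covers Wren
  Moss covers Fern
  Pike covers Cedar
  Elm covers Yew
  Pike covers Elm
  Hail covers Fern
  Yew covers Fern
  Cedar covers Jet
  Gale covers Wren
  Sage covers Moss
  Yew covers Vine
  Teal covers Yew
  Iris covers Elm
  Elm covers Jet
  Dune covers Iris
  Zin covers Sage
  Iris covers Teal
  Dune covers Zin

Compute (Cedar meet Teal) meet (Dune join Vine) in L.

Vine

Cedar ∧ Teal = Vine
Dune ∨ Vine = Dune
Vine ∧ Dune = Vine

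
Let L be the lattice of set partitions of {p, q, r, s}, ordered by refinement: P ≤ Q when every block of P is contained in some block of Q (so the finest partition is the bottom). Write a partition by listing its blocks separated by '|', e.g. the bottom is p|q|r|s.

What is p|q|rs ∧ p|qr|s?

Common lower bounds of {p|q|rs, p|qr|s}: p|q|r|s.
The greatest among these is p|q|r|s.

p|q|r|s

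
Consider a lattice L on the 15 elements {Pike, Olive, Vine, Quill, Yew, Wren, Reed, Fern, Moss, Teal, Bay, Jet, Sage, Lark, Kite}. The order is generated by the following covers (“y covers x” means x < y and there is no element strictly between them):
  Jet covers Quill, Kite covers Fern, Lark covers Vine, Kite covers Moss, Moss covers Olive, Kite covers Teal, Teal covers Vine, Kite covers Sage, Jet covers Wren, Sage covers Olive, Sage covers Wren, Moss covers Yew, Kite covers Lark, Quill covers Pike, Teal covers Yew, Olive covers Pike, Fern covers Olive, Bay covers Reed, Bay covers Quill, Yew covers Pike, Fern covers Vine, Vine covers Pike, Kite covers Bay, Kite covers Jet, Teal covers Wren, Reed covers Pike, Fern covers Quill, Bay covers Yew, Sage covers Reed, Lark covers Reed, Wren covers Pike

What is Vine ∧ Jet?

Common lower bounds of {Vine, Jet}: Pike.
The greatest among these is Pike.

Pike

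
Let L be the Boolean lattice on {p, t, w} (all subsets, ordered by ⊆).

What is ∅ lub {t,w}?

{t,w}

Common upper bounds of {∅, {t,w}}: {p,t,w}, {t,w}.
The least among these is {t,w}.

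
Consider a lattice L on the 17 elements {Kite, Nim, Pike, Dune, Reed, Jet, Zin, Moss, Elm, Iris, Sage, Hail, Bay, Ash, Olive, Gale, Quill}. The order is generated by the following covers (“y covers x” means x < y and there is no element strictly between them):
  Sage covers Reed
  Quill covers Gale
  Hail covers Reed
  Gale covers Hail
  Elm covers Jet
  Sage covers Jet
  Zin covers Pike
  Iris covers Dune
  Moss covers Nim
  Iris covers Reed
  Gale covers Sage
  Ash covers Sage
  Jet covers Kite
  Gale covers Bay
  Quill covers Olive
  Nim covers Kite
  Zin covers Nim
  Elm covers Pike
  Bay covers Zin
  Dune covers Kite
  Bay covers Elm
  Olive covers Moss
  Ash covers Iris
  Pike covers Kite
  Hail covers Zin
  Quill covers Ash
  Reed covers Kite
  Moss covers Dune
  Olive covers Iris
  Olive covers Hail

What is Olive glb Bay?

Zin

Common lower bounds of {Olive, Bay}: Kite, Nim, Pike, Zin.
The greatest among these is Zin.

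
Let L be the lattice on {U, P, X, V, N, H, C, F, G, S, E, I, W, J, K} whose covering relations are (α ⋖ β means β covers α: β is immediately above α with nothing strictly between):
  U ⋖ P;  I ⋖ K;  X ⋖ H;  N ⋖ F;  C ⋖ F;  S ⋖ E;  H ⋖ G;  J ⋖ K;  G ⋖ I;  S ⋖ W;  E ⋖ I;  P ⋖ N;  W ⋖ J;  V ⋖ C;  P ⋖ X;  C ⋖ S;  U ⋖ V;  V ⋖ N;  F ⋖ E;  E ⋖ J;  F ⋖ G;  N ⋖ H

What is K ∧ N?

N

Common lower bounds of {K, N}: N, P, U, V.
The greatest among these is N.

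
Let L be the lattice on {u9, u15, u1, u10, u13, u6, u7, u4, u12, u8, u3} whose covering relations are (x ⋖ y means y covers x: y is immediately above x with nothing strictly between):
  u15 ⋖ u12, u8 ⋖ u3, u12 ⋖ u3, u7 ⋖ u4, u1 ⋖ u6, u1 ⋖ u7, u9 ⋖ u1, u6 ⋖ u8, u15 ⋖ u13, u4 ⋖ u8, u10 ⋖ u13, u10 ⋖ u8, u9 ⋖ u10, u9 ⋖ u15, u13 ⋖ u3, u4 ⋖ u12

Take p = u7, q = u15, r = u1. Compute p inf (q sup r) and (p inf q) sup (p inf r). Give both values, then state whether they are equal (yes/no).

q sup r = u12, so p inf (q sup r) = u7 inf u12 = u7.
p inf q = u9 and p inf r = u1, so (p inf q) sup (p inf r) = u9 sup u1 = u1.
Equal: no.

u7; u1; no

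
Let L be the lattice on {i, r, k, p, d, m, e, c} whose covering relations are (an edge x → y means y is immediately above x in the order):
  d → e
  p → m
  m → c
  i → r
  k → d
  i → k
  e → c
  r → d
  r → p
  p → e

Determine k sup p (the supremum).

Common upper bounds of {k, p}: c, e.
The least among these is e.

e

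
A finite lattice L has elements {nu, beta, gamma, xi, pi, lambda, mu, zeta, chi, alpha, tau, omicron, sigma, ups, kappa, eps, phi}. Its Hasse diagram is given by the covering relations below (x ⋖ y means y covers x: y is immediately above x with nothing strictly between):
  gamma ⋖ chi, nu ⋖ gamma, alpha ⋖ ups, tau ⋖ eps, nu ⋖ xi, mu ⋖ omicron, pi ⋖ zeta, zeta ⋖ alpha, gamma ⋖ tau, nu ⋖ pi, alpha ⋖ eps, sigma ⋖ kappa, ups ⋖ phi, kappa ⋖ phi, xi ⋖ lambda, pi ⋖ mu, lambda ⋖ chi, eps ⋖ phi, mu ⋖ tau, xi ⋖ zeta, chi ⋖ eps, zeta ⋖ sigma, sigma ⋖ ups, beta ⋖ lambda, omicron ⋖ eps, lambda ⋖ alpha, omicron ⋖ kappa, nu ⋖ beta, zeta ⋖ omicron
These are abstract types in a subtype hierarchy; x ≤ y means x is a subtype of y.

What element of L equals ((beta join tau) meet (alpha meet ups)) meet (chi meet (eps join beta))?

lambda

beta ∨ tau = eps
alpha ∧ ups = alpha
eps ∧ alpha = alpha
eps ∨ beta = eps
chi ∧ eps = chi
alpha ∧ chi = lambda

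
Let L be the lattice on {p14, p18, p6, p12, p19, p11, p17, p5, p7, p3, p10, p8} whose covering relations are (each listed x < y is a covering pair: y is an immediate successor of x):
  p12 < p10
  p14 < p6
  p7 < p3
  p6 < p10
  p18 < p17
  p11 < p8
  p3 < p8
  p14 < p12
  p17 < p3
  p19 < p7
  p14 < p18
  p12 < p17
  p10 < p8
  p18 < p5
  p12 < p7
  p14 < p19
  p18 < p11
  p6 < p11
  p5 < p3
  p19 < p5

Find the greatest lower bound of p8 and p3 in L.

Common lower bounds of {p8, p3}: p12, p14, p17, p18, p19, p3, p5, p7.
The greatest among these is p3.

p3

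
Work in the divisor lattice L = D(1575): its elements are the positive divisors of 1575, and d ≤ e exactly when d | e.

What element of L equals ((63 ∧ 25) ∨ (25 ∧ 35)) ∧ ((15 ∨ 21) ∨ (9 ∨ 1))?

63 ∧ 25 = 1
25 ∧ 35 = 5
1 ∨ 5 = 5
15 ∨ 21 = 105
9 ∨ 1 = 9
105 ∨ 9 = 315
5 ∧ 315 = 5

5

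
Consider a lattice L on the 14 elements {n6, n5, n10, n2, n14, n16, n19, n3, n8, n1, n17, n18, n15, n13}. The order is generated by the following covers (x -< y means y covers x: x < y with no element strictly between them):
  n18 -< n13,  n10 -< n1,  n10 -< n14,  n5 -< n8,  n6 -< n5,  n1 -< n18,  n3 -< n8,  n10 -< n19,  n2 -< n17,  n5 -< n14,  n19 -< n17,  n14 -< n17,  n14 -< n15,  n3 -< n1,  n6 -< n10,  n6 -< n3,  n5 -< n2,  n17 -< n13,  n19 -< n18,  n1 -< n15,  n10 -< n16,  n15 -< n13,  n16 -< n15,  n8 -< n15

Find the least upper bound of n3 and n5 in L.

n8

Common upper bounds of {n3, n5}: n13, n15, n8.
The least among these is n8.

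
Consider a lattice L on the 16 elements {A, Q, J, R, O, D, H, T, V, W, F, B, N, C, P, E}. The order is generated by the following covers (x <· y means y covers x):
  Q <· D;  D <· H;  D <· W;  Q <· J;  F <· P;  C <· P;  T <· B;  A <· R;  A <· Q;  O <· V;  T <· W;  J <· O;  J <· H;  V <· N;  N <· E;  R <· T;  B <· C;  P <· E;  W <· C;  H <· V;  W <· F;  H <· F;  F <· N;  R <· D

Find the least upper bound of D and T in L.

W

Common upper bounds of {D, T}: C, E, F, N, P, W.
The least among these is W.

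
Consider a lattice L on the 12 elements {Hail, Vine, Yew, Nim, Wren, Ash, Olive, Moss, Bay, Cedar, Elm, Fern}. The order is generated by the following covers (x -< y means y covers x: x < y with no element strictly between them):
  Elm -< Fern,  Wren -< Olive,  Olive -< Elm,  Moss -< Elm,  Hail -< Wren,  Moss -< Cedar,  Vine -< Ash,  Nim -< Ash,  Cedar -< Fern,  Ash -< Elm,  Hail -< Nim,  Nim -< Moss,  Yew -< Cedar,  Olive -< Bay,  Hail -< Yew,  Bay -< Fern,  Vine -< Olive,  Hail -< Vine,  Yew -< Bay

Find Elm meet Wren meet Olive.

Wren

Common lower bounds of {Elm, Wren, Olive}: Hail, Wren.
The greatest among these is Wren.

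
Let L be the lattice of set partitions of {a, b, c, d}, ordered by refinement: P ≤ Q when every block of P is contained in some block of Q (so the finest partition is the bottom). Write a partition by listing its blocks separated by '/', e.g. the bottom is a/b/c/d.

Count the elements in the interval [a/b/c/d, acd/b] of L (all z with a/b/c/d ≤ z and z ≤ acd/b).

5

The interval [a/b/c/d, acd/b] = {a/b/c/d, a/b/cd, ac/b/d, acd/b, ad/b/c}, which has 5 elements.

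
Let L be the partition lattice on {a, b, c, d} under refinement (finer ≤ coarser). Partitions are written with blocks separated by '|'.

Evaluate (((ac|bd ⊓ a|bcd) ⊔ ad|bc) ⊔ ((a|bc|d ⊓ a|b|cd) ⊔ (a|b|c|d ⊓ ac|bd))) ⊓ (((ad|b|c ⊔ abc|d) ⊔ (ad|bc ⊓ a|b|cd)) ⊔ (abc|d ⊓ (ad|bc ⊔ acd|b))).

abcd

ac|bd ∧ a|bcd = a|bd|c
a|bd|c ∨ ad|bc = abcd
a|bc|d ∧ a|b|cd = a|b|c|d
a|b|c|d ∧ ac|bd = a|b|c|d
a|b|c|d ∨ a|b|c|d = a|b|c|d
abcd ∨ a|b|c|d = abcd
ad|b|c ∨ abc|d = abcd
ad|bc ∧ a|b|cd = a|b|c|d
abcd ∨ a|b|c|d = abcd
ad|bc ∨ acd|b = abcd
abc|d ∧ abcd = abc|d
abcd ∨ abc|d = abcd
abcd ∧ abcd = abcd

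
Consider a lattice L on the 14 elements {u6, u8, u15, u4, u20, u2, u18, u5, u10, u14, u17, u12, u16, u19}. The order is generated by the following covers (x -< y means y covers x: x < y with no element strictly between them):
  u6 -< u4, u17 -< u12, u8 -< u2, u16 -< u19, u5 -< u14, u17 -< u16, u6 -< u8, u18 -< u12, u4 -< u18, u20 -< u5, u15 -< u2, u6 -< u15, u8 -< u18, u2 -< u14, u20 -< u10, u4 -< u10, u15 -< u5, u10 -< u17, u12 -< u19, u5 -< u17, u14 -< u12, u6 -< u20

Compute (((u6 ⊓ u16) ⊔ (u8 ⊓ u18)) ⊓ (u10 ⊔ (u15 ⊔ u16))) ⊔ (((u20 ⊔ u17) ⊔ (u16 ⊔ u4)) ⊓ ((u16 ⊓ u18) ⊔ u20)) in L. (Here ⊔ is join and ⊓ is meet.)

u6 ∧ u16 = u6
u8 ∧ u18 = u8
u6 ∨ u8 = u8
u15 ∨ u16 = u16
u10 ∨ u16 = u16
u8 ∧ u16 = u6
u20 ∨ u17 = u17
u16 ∨ u4 = u16
u17 ∨ u16 = u16
u16 ∧ u18 = u4
u4 ∨ u20 = u10
u16 ∧ u10 = u10
u6 ∨ u10 = u10

u10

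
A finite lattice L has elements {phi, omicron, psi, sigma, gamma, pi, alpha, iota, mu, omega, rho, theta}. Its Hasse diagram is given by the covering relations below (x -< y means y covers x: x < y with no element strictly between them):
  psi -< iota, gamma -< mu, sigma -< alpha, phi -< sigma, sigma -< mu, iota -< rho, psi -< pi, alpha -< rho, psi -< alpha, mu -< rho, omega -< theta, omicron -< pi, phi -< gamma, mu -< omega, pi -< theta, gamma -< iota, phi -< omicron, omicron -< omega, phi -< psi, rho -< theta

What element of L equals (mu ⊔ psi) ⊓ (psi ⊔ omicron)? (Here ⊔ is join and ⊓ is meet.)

mu ∨ psi = rho
psi ∨ omicron = pi
rho ∧ pi = psi

psi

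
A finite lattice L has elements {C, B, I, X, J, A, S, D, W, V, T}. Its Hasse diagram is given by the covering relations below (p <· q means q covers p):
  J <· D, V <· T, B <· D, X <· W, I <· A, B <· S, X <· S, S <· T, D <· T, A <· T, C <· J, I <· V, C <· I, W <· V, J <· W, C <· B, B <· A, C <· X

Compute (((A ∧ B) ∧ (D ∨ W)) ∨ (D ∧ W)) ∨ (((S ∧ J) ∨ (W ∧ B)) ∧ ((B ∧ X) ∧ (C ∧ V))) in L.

A ∧ B = B
D ∨ W = T
B ∧ T = B
D ∧ W = J
B ∨ J = D
S ∧ J = C
W ∧ B = C
C ∨ C = C
B ∧ X = C
C ∧ V = C
C ∧ C = C
C ∧ C = C
D ∨ C = D

D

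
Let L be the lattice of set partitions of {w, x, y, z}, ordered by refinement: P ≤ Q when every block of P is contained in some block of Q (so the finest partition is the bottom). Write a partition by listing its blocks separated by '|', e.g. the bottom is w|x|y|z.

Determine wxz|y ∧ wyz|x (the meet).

wz|x|y

Common lower bounds of {wxz|y, wyz|x}: wz|x|y, w|x|y|z.
The greatest among these is wz|x|y.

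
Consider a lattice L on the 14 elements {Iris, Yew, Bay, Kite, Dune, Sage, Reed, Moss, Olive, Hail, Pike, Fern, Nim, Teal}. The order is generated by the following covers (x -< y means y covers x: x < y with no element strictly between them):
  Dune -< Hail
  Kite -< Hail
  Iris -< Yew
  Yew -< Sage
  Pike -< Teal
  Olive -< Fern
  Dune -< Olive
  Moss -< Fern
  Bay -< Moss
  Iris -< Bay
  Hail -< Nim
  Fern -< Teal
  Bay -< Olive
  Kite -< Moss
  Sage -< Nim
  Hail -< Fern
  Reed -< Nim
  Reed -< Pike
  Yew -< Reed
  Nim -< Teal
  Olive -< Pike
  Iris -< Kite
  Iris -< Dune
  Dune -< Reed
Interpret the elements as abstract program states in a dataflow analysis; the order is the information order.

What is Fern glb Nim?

Hail

Common lower bounds of {Fern, Nim}: Dune, Hail, Iris, Kite.
The greatest among these is Hail.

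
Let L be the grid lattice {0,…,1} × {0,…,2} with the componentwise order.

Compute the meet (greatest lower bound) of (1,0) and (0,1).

Common lower bounds of {(1,0), (0,1)}: (0,0).
The greatest among these is (0,0).

(0,0)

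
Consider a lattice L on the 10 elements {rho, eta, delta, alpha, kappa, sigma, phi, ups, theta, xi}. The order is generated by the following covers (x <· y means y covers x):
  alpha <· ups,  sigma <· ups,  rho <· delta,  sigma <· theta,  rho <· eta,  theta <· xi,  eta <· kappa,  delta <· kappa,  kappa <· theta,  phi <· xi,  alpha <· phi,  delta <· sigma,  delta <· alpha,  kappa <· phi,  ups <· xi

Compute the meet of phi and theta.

kappa

Common lower bounds of {phi, theta}: delta, eta, kappa, rho.
The greatest among these is kappa.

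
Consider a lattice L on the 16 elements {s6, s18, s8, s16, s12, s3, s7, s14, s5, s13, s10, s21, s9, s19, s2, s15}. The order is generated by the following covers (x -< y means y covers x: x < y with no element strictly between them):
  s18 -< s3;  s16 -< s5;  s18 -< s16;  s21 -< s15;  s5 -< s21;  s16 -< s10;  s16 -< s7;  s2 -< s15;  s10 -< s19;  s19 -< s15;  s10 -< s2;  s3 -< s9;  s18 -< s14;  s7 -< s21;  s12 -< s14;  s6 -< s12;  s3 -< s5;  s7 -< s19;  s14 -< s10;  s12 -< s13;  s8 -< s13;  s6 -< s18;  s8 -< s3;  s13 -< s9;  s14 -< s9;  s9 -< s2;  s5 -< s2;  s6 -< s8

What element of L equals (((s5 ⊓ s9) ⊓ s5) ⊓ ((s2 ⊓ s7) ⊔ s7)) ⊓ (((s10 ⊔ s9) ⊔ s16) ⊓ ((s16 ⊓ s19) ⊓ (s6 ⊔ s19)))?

s5 ∧ s9 = s3
s3 ∧ s5 = s3
s2 ∧ s7 = s16
s16 ∨ s7 = s7
s3 ∧ s7 = s18
s10 ∨ s9 = s2
s2 ∨ s16 = s2
s16 ∧ s19 = s16
s6 ∨ s19 = s19
s16 ∧ s19 = s16
s2 ∧ s16 = s16
s18 ∧ s16 = s18

s18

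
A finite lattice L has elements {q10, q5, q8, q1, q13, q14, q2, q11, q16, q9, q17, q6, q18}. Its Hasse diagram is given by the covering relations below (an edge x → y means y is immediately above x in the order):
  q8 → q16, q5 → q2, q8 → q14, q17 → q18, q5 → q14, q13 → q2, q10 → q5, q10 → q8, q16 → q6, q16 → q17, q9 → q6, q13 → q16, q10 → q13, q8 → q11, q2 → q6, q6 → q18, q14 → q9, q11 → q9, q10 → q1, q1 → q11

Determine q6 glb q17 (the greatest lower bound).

q16

Common lower bounds of {q6, q17}: q10, q13, q16, q8.
The greatest among these is q16.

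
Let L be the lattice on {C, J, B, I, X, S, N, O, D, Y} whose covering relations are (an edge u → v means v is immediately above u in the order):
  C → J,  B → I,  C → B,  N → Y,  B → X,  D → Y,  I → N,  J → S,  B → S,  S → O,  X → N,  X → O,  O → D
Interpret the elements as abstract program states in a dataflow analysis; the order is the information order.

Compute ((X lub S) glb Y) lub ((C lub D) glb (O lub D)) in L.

D

X ∨ S = O
O ∧ Y = O
C ∨ D = D
O ∨ D = D
D ∧ D = D
O ∨ D = D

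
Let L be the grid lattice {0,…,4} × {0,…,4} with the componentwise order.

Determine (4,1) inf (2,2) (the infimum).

In a product of chains, the meet is componentwise min, giving (2,1).

(2,1)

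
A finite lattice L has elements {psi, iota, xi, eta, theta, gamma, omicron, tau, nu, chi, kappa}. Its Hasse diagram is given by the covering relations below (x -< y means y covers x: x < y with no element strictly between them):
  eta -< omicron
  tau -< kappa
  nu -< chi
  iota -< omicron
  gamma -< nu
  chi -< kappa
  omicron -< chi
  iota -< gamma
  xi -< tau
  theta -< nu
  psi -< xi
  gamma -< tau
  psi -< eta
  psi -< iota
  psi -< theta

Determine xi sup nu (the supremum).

kappa

Common upper bounds of {xi, nu}: kappa.
The least among these is kappa.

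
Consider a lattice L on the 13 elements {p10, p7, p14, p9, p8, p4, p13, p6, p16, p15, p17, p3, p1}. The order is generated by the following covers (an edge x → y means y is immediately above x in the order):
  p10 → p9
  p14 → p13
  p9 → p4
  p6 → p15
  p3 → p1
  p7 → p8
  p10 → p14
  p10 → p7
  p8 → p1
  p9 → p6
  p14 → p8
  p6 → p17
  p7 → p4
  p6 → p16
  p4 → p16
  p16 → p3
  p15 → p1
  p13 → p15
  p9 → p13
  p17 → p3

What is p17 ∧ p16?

Common lower bounds of {p17, p16}: p10, p6, p9.
The greatest among these is p6.

p6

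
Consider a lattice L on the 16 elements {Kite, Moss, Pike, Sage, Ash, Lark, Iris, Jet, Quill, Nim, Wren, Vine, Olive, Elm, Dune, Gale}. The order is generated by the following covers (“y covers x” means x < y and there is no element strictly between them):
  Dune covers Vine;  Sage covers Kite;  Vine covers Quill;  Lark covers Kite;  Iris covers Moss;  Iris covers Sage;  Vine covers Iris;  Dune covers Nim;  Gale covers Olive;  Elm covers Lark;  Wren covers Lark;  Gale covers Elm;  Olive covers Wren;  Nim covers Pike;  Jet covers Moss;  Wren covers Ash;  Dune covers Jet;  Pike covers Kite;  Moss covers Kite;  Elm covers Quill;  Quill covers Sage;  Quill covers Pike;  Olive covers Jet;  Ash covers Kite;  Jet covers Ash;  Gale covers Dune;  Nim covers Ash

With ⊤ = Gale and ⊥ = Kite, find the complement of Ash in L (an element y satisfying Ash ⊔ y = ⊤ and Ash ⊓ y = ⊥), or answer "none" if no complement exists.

Elm

Need y with Ash ∨ y = Gale and Ash ∧ y = Kite.
Checking each element gives: Elm.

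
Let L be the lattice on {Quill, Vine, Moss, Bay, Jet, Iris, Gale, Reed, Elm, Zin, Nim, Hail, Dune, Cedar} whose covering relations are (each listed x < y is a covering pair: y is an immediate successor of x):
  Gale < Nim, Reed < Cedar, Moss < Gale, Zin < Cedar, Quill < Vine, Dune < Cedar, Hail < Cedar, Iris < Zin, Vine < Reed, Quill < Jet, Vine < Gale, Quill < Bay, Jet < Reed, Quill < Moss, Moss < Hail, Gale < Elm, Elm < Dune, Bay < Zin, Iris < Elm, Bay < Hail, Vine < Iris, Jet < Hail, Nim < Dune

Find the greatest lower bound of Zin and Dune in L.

Iris

Common lower bounds of {Zin, Dune}: Iris, Quill, Vine.
The greatest among these is Iris.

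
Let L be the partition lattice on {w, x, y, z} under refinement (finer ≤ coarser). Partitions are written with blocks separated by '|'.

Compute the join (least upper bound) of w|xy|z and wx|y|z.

wxy|z

The join of w|xy|z and wx|y|z merges any blocks that overlap across the partitions, giving wxy|z.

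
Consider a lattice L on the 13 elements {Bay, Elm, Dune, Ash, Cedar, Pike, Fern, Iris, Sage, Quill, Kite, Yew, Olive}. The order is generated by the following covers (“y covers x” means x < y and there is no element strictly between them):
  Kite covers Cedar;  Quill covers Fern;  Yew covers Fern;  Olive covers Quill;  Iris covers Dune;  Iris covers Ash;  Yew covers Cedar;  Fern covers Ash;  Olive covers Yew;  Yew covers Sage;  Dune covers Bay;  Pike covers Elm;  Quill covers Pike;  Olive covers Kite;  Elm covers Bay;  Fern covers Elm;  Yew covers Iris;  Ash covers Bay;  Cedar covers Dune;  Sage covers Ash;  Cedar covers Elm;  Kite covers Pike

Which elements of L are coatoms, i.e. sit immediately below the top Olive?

Kite, Quill, Yew

The coatoms are exactly the elements covered by Olive: Kite, Quill, Yew.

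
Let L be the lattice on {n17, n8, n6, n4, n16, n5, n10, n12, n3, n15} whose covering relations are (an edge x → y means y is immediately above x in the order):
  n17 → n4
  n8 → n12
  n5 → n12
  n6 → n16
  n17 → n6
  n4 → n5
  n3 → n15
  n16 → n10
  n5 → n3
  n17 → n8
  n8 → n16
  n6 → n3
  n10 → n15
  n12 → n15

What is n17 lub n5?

n5

Common upper bounds of {n17, n5}: n12, n15, n3, n5.
The least among these is n5.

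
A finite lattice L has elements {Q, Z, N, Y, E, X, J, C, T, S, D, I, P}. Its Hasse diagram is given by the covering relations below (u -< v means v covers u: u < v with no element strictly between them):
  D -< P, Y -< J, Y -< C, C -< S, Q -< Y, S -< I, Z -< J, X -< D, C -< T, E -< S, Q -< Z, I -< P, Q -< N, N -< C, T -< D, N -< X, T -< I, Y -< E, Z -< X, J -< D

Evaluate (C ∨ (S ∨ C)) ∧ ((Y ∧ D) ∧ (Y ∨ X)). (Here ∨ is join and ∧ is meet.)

S ∨ C = S
C ∨ S = S
Y ∧ D = Y
Y ∨ X = D
Y ∧ D = Y
S ∧ Y = Y

Y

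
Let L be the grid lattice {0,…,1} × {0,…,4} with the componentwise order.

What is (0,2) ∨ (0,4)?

In a product of chains, the join is componentwise max, giving (0,4).

(0,4)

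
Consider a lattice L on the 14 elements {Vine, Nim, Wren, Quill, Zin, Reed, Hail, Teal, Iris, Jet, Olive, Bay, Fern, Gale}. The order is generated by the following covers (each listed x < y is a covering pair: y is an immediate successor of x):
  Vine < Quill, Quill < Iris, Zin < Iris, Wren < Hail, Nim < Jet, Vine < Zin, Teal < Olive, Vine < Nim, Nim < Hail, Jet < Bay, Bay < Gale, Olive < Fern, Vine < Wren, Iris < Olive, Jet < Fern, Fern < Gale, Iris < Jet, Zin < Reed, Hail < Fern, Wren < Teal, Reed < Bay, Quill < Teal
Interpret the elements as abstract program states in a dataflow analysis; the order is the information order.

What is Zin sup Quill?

Iris

Common upper bounds of {Zin, Quill}: Bay, Fern, Gale, Iris, Jet, Olive.
The least among these is Iris.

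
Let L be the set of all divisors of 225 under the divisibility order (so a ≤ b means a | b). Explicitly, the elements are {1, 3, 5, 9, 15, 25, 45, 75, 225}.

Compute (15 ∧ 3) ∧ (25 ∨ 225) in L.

15 ∧ 3 = 3
25 ∨ 225 = 225
3 ∧ 225 = 3

3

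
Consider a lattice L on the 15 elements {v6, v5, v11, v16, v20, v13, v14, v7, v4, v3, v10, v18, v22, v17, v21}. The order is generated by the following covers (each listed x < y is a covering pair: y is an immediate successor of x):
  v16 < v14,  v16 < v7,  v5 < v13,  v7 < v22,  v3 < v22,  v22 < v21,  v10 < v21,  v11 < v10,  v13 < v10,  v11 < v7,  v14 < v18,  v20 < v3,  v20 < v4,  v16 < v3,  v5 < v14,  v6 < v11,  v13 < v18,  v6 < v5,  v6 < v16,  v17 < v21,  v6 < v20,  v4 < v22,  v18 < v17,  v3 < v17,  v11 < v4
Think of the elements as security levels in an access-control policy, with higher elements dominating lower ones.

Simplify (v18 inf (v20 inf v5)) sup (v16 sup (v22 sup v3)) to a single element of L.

v20 ∧ v5 = v6
v18 ∧ v6 = v6
v22 ∨ v3 = v22
v16 ∨ v22 = v22
v6 ∨ v22 = v22

v22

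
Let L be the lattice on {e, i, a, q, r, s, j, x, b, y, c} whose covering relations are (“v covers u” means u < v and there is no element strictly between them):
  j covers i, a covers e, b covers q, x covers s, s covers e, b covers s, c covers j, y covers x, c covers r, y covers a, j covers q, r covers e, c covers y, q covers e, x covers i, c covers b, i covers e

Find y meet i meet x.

Common lower bounds of {y, i, x}: e, i.
The greatest among these is i.

i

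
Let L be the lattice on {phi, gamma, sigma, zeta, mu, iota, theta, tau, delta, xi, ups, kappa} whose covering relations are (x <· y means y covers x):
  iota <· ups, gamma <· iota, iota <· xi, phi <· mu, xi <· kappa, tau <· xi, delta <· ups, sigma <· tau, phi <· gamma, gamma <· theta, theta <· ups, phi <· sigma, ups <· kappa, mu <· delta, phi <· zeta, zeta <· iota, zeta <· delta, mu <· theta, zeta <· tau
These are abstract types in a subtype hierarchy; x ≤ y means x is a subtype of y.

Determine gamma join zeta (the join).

Common upper bounds of {gamma, zeta}: iota, kappa, ups, xi.
The least among these is iota.

iota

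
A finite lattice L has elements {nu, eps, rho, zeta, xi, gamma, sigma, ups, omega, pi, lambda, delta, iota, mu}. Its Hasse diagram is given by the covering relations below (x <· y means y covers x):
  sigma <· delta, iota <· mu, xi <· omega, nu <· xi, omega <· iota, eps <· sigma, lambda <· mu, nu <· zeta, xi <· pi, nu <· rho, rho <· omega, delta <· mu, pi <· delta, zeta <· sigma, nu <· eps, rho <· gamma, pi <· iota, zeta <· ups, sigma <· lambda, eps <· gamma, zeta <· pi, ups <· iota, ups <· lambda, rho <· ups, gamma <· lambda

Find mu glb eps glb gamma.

eps

Common lower bounds of {mu, eps, gamma}: eps, nu.
The greatest among these is eps.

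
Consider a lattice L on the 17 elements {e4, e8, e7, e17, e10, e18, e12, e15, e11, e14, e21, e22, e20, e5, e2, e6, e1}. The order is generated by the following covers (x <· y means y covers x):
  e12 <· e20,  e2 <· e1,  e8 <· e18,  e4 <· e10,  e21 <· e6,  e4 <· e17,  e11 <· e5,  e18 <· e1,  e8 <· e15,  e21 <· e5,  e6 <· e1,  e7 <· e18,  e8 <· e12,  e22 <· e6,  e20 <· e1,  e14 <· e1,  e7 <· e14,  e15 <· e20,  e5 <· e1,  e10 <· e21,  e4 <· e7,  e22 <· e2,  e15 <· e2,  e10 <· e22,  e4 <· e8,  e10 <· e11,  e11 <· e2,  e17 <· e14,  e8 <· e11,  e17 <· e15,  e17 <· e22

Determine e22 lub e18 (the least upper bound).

e1

Common upper bounds of {e22, e18}: e1.
The least among these is e1.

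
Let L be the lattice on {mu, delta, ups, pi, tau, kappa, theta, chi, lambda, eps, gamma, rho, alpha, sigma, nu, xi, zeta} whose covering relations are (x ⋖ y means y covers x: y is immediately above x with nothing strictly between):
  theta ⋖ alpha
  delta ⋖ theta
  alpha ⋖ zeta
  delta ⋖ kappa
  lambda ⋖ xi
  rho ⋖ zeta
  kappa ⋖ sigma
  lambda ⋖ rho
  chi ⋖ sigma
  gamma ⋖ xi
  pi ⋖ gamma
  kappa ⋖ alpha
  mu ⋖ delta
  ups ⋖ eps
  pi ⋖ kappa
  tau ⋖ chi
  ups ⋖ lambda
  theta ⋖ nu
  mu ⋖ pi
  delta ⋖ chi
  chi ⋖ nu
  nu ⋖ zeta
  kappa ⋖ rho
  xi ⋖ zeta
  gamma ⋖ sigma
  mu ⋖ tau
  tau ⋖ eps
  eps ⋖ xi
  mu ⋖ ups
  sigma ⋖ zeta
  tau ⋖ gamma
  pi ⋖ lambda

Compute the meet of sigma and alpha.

kappa

Common lower bounds of {sigma, alpha}: delta, kappa, mu, pi.
The greatest among these is kappa.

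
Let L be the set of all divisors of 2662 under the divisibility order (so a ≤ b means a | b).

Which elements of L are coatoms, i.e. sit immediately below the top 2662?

1331, 242

The coatoms are exactly the elements covered by 2662: 1331, 242.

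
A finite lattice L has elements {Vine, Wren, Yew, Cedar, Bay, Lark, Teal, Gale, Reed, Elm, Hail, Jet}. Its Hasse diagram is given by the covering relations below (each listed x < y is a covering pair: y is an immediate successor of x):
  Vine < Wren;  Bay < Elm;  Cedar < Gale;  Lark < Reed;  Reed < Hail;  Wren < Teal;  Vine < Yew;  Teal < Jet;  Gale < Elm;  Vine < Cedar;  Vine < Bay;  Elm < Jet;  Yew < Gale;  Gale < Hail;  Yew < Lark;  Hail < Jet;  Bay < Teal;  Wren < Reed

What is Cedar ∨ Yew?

Gale

Common upper bounds of {Cedar, Yew}: Elm, Gale, Hail, Jet.
The least among these is Gale.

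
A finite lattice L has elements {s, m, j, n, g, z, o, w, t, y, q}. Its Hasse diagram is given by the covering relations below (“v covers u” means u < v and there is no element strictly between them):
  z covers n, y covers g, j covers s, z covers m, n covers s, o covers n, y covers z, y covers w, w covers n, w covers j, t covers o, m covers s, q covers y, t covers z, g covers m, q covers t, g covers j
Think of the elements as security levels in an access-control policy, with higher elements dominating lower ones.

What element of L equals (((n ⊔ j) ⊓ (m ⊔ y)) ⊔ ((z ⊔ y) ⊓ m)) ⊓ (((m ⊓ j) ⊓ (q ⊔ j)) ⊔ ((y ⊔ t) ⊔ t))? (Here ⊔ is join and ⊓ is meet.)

y

n ∨ j = w
m ∨ y = y
w ∧ y = w
z ∨ y = y
y ∧ m = m
w ∨ m = y
m ∧ j = s
q ∨ j = q
s ∧ q = s
y ∨ t = q
q ∨ t = q
s ∨ q = q
y ∧ q = y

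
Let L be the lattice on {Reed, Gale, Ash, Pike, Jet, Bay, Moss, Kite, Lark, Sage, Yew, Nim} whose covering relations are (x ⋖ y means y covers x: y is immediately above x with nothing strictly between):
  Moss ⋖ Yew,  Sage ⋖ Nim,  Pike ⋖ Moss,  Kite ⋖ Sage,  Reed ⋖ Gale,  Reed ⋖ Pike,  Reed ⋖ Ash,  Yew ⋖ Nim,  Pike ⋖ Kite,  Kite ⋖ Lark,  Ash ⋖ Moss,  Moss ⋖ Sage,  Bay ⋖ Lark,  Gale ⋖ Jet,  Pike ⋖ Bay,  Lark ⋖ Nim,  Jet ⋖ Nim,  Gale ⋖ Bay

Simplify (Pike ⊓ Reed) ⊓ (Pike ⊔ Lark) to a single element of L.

Pike ∧ Reed = Reed
Pike ∨ Lark = Lark
Reed ∧ Lark = Reed

Reed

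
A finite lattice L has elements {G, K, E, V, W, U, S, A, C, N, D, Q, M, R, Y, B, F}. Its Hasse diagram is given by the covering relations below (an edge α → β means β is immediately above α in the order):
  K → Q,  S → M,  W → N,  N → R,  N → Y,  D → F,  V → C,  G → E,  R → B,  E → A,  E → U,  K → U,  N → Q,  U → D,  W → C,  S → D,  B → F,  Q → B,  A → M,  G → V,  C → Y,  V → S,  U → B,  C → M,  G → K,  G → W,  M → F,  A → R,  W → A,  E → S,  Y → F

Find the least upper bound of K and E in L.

U

Common upper bounds of {K, E}: B, D, F, U.
The least among these is U.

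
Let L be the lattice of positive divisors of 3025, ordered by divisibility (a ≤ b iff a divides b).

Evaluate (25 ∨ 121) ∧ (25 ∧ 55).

5

25 ∨ 121 = 3025
25 ∧ 55 = 5
3025 ∧ 5 = 5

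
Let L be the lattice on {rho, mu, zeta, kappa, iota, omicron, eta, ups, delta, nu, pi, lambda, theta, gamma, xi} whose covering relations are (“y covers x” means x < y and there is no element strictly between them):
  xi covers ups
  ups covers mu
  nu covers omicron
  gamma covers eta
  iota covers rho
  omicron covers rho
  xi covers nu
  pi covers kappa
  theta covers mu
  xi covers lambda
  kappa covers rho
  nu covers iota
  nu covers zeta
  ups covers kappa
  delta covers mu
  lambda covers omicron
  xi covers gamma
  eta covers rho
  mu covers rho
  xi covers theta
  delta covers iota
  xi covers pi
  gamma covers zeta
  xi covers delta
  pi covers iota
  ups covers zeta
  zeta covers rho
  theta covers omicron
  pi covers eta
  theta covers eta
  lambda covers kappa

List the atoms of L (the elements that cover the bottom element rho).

eta, iota, kappa, mu, omicron, zeta

The atoms are exactly the elements that cover rho: eta, iota, kappa, mu, omicron, zeta.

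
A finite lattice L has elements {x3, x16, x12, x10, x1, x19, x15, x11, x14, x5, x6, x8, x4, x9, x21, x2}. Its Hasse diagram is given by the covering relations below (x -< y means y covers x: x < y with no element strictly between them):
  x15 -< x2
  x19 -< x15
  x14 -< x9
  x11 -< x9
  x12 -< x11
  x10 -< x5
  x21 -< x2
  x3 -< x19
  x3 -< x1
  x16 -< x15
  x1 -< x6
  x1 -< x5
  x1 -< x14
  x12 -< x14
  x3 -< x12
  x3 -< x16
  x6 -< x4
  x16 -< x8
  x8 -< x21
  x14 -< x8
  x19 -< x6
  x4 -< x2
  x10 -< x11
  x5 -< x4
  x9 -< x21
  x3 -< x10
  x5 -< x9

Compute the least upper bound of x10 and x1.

x5

Common upper bounds of {x10, x1}: x2, x21, x4, x5, x9.
The least among these is x5.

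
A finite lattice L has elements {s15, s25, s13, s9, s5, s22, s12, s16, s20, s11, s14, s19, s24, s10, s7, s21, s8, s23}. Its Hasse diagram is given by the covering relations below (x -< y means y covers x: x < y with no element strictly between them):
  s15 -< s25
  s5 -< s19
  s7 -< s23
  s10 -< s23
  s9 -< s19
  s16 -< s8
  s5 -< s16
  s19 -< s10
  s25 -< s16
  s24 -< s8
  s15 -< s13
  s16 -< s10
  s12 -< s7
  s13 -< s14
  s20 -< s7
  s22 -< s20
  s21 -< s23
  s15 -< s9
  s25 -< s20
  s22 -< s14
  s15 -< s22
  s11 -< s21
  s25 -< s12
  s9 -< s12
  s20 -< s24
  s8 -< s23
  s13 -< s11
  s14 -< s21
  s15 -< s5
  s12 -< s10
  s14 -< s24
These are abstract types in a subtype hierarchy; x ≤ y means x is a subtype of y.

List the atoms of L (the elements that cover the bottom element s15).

The atoms are exactly the elements that cover s15: s13, s22, s25, s5, s9.

s13, s22, s25, s5, s9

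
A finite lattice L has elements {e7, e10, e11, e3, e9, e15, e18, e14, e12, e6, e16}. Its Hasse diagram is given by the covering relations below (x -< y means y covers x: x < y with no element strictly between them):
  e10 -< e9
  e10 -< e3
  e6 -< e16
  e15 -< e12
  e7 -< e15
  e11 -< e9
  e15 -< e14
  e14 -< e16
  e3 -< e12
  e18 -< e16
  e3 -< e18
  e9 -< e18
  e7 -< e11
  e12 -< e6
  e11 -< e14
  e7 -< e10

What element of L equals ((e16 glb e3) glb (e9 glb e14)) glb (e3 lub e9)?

e7

e16 ∧ e3 = e3
e9 ∧ e14 = e11
e3 ∧ e11 = e7
e3 ∨ e9 = e18
e7 ∧ e18 = e7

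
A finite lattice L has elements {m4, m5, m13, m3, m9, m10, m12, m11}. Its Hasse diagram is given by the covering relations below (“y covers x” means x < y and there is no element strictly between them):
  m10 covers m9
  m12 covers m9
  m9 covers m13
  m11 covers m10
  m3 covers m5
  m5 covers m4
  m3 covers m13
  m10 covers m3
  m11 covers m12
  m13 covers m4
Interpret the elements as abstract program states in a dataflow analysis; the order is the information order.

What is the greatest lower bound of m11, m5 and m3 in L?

m5

Common lower bounds of {m11, m5, m3}: m4, m5.
The greatest among these is m5.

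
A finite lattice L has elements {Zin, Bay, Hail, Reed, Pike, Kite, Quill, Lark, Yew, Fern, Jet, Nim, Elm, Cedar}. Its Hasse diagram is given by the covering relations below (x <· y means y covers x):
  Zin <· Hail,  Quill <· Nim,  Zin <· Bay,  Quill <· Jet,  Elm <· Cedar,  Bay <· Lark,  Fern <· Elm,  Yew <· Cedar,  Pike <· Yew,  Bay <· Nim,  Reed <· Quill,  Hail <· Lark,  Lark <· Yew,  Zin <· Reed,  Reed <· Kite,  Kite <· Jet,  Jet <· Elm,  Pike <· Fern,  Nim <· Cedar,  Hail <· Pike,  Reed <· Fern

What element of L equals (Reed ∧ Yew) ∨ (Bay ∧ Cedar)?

Bay

Reed ∧ Yew = Zin
Bay ∧ Cedar = Bay
Zin ∨ Bay = Bay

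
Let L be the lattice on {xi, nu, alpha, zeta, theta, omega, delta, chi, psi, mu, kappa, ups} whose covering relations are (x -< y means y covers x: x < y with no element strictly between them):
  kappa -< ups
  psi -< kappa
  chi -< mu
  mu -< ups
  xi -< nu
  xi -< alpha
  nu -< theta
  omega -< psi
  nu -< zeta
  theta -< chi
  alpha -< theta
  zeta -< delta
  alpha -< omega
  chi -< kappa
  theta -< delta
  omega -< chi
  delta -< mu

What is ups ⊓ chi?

chi

Common lower bounds of {ups, chi}: alpha, chi, nu, omega, theta, xi.
The greatest among these is chi.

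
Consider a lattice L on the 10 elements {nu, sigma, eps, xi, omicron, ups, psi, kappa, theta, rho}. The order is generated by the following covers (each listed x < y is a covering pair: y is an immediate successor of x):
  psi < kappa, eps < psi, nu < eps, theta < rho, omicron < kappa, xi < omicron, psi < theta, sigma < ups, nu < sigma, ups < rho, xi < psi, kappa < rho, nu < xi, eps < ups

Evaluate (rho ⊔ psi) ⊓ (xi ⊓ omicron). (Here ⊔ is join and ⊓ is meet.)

xi

rho ∨ psi = rho
xi ∧ omicron = xi
rho ∧ xi = xi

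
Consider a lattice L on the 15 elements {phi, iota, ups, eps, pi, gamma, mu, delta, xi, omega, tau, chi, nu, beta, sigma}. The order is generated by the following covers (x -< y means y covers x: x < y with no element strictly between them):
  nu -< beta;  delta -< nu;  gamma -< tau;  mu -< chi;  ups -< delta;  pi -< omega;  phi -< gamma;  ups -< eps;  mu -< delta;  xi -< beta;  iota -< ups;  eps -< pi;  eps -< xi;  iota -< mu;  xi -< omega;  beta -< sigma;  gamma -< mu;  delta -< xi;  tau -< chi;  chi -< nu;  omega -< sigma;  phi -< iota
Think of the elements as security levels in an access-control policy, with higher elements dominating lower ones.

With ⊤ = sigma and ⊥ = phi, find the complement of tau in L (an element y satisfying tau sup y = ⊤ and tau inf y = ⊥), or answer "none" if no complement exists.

pi

Need y with tau ∨ y = sigma and tau ∧ y = phi.
Checking each element gives: pi.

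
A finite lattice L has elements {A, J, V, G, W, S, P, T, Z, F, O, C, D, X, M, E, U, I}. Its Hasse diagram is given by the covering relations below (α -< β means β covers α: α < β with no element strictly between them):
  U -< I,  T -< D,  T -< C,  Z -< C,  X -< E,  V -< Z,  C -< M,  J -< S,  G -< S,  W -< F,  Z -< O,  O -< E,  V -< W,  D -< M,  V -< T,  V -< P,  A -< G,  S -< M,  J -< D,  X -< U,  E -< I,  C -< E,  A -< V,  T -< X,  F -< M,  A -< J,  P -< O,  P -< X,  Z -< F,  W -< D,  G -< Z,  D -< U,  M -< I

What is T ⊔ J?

D

Common upper bounds of {T, J}: D, I, M, U.
The least among these is D.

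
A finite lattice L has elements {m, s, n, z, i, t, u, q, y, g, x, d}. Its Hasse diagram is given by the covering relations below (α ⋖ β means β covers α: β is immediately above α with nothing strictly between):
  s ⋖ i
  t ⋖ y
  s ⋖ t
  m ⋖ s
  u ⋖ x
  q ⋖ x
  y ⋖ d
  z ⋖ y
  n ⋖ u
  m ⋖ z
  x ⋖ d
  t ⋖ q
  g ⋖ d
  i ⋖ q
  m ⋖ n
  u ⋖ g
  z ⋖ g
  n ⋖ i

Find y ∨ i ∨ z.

Common upper bounds of {y, i, z}: d.
The least among these is d.

d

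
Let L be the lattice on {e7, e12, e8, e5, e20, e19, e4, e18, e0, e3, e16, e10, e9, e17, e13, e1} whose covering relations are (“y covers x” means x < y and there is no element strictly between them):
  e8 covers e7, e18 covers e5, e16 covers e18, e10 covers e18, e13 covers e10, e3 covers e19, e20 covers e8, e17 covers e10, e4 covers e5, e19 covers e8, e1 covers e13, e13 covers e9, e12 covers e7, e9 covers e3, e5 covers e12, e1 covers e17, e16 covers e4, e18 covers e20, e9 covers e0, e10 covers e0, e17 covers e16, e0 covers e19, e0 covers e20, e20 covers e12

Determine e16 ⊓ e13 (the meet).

e18

Common lower bounds of {e16, e13}: e12, e18, e20, e5, e7, e8.
The greatest among these is e18.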